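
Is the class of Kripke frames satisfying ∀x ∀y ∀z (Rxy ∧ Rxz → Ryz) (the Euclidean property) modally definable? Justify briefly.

This is a Sahlqvist condition; the 5 axiom ◇p → □◇p defines it.

Definable; ◇p → □◇p defines it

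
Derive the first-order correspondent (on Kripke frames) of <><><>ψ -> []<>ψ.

forall x forall y forall z ((x R^3 y & xRz) -> exists w (y = w & zRw))

This is a Sahlqvist (Geach-type) schema ◇^3□^0ψ → □^1◇^1ψ.
First-order correspondent: forall x forall y forall z ((x R^3 y & xRz) -> exists w (y = w & zRw)).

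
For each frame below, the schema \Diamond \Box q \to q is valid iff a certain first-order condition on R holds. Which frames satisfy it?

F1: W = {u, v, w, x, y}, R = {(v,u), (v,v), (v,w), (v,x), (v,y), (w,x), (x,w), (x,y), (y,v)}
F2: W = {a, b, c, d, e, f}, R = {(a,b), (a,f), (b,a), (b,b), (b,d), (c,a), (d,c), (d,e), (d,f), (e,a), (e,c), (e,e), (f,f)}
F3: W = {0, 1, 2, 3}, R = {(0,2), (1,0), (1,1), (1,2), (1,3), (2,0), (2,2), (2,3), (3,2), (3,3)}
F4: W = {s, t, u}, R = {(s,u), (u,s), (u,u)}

F4

Frame correspondent (Sahlqvist): \forall x \forall y (Rxy \to Ryx) — i.e. symmetry.
F1: fails — Rvw but not Rwv.
F2: fails — Rdc but not Rcd.
F3: fails — R10 but not R01.
F4: condition met.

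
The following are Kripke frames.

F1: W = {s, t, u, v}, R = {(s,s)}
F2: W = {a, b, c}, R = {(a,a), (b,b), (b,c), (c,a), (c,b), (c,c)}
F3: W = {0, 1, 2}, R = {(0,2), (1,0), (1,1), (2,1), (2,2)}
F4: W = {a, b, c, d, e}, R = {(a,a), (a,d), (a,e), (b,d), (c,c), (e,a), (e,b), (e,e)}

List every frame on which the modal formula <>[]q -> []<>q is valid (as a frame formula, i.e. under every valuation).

This is the axiom for convergence; its first-order frame correspondent is forall x forall y forall z (Rxy & Rxz -> exists w (Ryw & Rzw)).
F1: satisfies the condition.
F2: fails — Rcb and Rca but b and a have no common successor.
F3: fails — R10 and R11 but 0 and 1 have no common successor.
F4: fails — Rae and Rad but e and d have no common successor.
Valid on: F1.

F1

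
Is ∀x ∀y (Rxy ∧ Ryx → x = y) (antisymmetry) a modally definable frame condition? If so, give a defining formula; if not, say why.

Modal frame validity is preserved under surjective bounded morphisms.
The 4-cycle (worlds w0,w1,w2,w3 with w0→w1→w2→w3→w0) is antisymmetric. Sending even-indexed worlds to s and odd-indexed worlds to t is a surjective bounded morphism onto the two-world frame with s↔t, which is not antisymmetric.
So the class is not modally definable.

Not definable by any modal formula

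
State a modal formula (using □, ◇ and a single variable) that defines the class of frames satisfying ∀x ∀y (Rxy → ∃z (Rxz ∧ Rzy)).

□□ψ → □ψ

A defining formula is □□ψ → □ψ (the C4 axiom).
Suppose □□ψ→□ψ is valid. Take Rxy and set V(ψ)={w : xR²w}. Then □□ψ at x, so □ψ at x, so ψ at y, i.e. ∃z(Rxz∧Rzy).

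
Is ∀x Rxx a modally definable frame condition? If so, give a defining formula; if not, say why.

Yes — defined by □r → r

Yes: it is reflexivity, defined by the T schema □r → r.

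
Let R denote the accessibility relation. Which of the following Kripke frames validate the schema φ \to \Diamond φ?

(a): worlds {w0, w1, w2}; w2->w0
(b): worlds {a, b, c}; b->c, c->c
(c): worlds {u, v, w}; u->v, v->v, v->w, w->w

none

Frame correspondent (Sahlqvist): \forall x Rxx — i.e. reflexivity.
(a): fails — world w0 does not see itself.
(b): fails — world a does not see itself.
(c): fails — world u does not see itself.
Valid on no frame.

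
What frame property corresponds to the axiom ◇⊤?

seriality: ∀x ∃y Rxy

◇⊤ holds at w iff w has a successor, so frame-validity of ◇⊤ is exactly seriality. Equivalently via □A → ◇A:
Suppose □A→◇A is valid. At any x set V(A)=W. Then □A at x, so ◇A at x, so x has a successor.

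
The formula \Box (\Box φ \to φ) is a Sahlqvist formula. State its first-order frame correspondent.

Shift-reflexivity

This is the T□ axiom.
It corresponds to shift-reflexivity: \forall x \forall y (Rxy \to Ryy).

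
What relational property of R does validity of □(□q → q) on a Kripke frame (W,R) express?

shift-reflexivity

This schema is the T□ axiom.
Its frame correspondent is shift-reflexivity — ∀x ∀y (Rxy → Ryy).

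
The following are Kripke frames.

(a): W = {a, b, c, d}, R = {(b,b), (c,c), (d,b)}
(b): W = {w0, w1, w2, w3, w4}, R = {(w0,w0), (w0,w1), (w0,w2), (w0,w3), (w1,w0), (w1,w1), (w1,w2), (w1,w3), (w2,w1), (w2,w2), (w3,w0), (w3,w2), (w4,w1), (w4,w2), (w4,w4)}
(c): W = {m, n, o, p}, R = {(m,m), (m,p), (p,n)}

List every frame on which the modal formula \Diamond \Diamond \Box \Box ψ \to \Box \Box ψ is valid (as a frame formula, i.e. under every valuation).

(a)

The schema corresponds to a generalized confluence (Geach) condition: \forall x \forall y \forall z ((x R^2 y \wedge x R^2 z) \to \exists w (y R^2 w \wedge z = w)).
(a): satisfies the condition.
(b): fails — w4R²w0, w4R²w4 but no w with w0R²w and w4=w.
(c): fails — mR²n, mR²m but no w with nR²w and m=w.
Valid on: (a).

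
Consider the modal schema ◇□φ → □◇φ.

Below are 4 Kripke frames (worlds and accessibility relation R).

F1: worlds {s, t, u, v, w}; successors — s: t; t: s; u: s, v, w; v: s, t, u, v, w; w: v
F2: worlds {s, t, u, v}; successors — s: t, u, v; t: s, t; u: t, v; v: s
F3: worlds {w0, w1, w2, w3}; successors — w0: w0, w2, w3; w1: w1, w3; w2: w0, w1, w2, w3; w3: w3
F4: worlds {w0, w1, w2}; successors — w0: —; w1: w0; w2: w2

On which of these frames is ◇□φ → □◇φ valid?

F3

The schema corresponds to convergence: ∀x ∀y ∀z (Rxy ∧ Rxz → ∃w (Ryw ∧ Rzw)).
F1: fails — Ruw and Rus but w and s have no common successor.
F2: fails — Rsv and Rsu but v and u have no common successor.
F3: ✓.
F4: fails — Rw1w0 and Rw1w0 but w0 and w0 have no common successor.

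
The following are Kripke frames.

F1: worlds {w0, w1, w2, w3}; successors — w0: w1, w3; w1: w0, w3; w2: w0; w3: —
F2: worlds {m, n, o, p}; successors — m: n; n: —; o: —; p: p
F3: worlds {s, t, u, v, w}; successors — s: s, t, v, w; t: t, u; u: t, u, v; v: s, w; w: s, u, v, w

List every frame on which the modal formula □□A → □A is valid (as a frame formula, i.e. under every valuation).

Frame correspondent (Sahlqvist): ∀x ∀y (Rxy → ∃z (Rxz ∧ Rzy)) — i.e. density.
F1: fails — Rw1w0 but no z with Rw1z and Rzw0.
F2: fails — Rmn but no z with Rmz and Rzn.
F3: holds.

F3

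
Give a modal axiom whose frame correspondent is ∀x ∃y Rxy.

□r → ◇r

The condition is seriality. The D schema □r → ◇r defines it.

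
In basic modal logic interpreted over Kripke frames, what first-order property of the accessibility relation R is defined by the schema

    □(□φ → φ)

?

Suppose □(□φ→φ) is valid. Take Rxy and set V(φ)={w : Ryw}. Then at y, □φ holds; since □(□φ→φ) at x, □φ→φ at y, so φ at y, i.e. Ryy.
Conversely, any frame satisfying ∀x ∀y (Rxy → Ryy) validates the schema.
Frame condition: ∀x ∀y (Rxy → Ryy).

Shift-reflexivity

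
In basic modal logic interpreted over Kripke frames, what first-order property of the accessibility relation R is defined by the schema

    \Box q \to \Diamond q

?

Suppose □q→◇q is valid. At any x set V(q)=W. Then □q at x, so ◇q at x, so x has a successor.

seriality: \forall x \exists y Rxy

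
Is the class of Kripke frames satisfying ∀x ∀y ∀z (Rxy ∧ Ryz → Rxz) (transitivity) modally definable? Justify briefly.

Definable; □p → □□p defines it

This is a Sahlqvist condition; the 4 axiom □p → □□p defines it.
Suppose □p→□□p is valid. Take Rxy, Ryz and set V(p)={w : Rxw}. Then □p at x, so □□p at x, so □p at y, so p at z, i.e. Rxz.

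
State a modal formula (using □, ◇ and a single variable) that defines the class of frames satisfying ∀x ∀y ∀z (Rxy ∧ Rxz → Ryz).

A defining formula is ◇s → □◇s (the 5 axiom).
Suppose ◇s→□◇s is valid. Take Rxy, Rxz and set V(s)={y}. Then ◇s at x, so □◇s at x, so ◇s at z, so some w with Rzw has s; w=y, i.e. Rzy. By symmetry of the argument, Ryz.

◇s → □◇s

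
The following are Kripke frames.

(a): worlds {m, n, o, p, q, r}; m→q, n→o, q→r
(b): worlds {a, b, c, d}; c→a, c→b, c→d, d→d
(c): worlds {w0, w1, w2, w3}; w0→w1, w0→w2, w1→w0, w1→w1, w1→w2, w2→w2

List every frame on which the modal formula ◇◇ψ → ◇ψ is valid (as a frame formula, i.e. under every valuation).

(b)

The schema corresponds to transitivity: ∀x ∀y ∀z (Rxy ∧ Ryz → Rxz).
(a): fails — Rmq and Rqr but not Rmr.
(b): condition met.
(c): fails — Rw0w1 and Rw1w0 but not Rw0w0.
Valid on: (b).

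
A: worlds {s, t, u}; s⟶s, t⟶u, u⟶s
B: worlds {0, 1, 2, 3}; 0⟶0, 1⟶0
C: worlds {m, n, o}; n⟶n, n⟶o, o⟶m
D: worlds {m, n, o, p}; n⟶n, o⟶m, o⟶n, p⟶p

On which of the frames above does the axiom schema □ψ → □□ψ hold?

This is the axiom for transitivity; its first-order frame correspondent is ∀x ∀y ∀z (Rxy ∧ Ryz → Rxz).
A: fails — Rtu and Rus but not Rts.
B: ✓.
C: fails — Rno and Rom but not Rnm.
D: ✓.
Valid on: B, D.

B, D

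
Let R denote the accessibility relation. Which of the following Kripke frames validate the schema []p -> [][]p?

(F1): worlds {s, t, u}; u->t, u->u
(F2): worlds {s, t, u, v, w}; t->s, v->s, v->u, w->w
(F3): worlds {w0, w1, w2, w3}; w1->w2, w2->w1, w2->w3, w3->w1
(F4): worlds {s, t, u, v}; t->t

(F1), (F2), (F4)

This is the axiom for transitivity; its first-order frame correspondent is forall x forall y forall z (Rxy & Ryz -> Rxz).
(F1): condition met.
(F2): condition met.
(F3): fails — Rw1w2 and Rw2w1 but not Rw1w1.
(F4): condition met.
Valid on: (F1), (F2), (F4).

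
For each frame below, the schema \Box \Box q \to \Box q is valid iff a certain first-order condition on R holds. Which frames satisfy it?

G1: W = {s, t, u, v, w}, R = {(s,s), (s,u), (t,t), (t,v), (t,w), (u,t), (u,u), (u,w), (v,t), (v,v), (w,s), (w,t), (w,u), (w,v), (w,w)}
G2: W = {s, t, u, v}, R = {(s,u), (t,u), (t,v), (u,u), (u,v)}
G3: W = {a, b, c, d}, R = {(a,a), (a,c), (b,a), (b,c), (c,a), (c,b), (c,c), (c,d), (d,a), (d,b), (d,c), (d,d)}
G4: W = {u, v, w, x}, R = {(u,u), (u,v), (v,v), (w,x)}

Frame correspondent (Sahlqvist): \forall x \forall y (Rxy \to \exists z (Rxz \wedge Rzy)) — i.e. density.
G1: holds.
G2: holds.
G3: holds.
G4: fails — Rwx but no z with Rwz and Rzx.

G1, G2, G3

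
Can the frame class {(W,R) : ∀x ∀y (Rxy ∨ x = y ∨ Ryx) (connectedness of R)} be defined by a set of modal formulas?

Any modally definable frame class is closed under disjoint unions.
Take 4 disjoint single-world reflexive frames: each is trivially connected, but their disjoint union has 4 worlds with no edge between distinct components, so it is not connected.
So no modal formula (or set of formulas) defines exactly the connected frames.

No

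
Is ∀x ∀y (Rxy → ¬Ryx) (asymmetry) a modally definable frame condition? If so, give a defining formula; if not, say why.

No — not modally definable

Any modally definable frame class is closed under surjective bounded morphisms.
The 3-cycle (worlds s,t,u with s→t→u→s) is asymmetric. Mapping every world to a single reflexive point • is a surjective bounded morphism, and the reflexive point is not asymmetric (R•• but asymmetry requires ¬R••).
So no modal formula (or set of formulas) defines exactly the asymmetric frames.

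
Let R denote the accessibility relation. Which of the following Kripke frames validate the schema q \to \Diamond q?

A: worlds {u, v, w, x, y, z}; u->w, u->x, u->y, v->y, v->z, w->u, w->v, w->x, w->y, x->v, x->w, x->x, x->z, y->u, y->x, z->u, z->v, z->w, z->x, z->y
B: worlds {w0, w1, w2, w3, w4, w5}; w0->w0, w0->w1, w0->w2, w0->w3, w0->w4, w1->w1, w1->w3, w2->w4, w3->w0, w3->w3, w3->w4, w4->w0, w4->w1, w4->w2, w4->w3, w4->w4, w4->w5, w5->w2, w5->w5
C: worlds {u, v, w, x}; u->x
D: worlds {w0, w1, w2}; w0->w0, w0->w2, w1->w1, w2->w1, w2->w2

The schema corresponds to reflexivity: \forall x Rxx.
A: fails — world u does not see itself.
B: fails — world w2 does not see itself.
C: fails — world u does not see itself.
D: ✓.
Valid on: D.

D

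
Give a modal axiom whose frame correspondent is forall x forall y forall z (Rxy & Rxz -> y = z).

◇p → □p

A defining formula is ◇p → □p (the CD axiom).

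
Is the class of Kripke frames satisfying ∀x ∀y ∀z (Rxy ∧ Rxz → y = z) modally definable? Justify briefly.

Definable; ◇r → □r defines it

The condition is partial functionality. A defining modal formula is ◇r → □r.
Suppose ◇r→□r is valid. Take Rxy, Rxz and set V(r)={y}. Then ◇r at x, so □r at x, so r at z, i.e. z=y.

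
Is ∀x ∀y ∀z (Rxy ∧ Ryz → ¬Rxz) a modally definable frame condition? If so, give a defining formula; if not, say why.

No

If a class were modally definable it would be closed under surjective bounded morphisms (Goldblatt–Thomason).
The 3-cycle (worlds w0,w1,w2 with w0→w1→w2→w0) is intransitive. Mapping every world to a single reflexive point • is a surjective bounded morphism; the reflexive point is not intransitive (R••∧R•• but R••).
So no modal formula (or set of formulas) defines exactly the intransitive frames.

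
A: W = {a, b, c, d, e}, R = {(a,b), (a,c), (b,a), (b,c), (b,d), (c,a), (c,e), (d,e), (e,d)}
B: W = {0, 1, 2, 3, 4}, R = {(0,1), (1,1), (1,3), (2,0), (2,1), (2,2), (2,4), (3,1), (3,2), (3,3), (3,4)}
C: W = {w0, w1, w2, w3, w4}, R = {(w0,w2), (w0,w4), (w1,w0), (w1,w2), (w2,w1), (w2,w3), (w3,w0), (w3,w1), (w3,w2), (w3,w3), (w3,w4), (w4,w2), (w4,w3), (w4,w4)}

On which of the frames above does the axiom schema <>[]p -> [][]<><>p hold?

The schema corresponds to a generalized confluence (Geach) condition: forall x forall y forall z ((xRy & x R^2 z) -> exists w (yRw & z R^2 w)).
A: fails — aRb, aR²e but no w with bRw and eR²w.
B: fails — 1R1, 1R²4 but no w with 1Rw and 4R²w.
C: holds.
Valid on: C.

C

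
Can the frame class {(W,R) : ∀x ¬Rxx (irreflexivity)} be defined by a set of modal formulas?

Not definable by any modal formula

If a class were modally definable it would be closed under surjective bounded morphisms (Goldblatt–Thomason).
The 3-cycle (worlds s,t,u with s→t→u→s) is irreflexive, and the map sending every world to a single reflexive point • is a surjective bounded morphism (forth: every edge maps to (•,•); back: every world has a successor). So any modal formula valid on the 3-cycle is also valid on the reflexive point, which is not irreflexive.
So the class is not modally definable.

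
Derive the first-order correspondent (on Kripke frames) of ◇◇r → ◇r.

This is a Sahlqvist (Geach-type) schema ◇^2□^0r → □^0◇^1r.
First-order correspondent: ∀x ∀y (xR²y → ∃w (y = w ∧ xRw)).

∀x ∀y (xR²y → ∃w (y = w ∧ xRw))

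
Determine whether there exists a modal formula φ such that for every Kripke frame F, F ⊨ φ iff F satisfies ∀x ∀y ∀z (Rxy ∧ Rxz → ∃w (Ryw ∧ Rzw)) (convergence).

Definable; ◇□q → □◇q defines it

This is a Sahlqvist condition; the .2 axiom ◇□q → □◇q defines it.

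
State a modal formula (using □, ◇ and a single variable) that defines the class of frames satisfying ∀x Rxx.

A defining formula is □r → r (the T axiom).

□r → r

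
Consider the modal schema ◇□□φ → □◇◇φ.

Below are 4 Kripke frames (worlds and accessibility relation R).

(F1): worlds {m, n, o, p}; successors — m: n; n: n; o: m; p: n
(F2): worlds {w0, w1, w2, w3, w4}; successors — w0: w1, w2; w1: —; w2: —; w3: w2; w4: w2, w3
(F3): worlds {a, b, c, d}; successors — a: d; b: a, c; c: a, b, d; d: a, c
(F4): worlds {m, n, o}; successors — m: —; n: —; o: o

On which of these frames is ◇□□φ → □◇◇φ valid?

(F1), (F3), (F4)

This is the axiom for a generalized confluence (Geach) condition; its first-order frame correspondent is ∀x ∀y ∀z ((xRy ∧ xRz) → ∃w (yR²w ∧ zR²w)).
(F1): holds.
(F2): fails — w0Rw1, w0Rw1 but no w with w1R²w and w1R²w.
(F3): holds.
(F4): holds.
Valid on: (F1), (F3), (F4).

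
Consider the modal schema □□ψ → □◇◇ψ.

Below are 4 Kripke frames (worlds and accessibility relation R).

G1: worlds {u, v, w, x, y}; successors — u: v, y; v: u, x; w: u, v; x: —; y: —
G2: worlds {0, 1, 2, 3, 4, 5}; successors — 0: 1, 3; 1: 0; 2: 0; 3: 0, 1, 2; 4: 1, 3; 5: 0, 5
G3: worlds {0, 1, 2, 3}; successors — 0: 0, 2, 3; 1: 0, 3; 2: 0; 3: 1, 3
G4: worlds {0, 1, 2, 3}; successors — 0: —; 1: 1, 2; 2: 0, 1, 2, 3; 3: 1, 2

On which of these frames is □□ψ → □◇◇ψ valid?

G2, G3

This is the axiom for a generalized confluence (Geach) condition; its first-order frame correspondent is ∀x ∀z (xRz → ∃w (xR²w ∧ zR²w)).
G1: fails — uRv but no t with uR²t and vR²t.
G2: satisfies the condition.
G3: satisfies the condition.
G4: fails — 2R0 but no w with 2R²w and 0R²w.
Valid on: G2, G3.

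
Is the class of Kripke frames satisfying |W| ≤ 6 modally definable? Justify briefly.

If a class were modally definable it would be closed under disjoint unions (Goldblatt–Thomason).
Any modal formula valid on each of 7 disjoint one-world frames is valid on their disjoint union (validity is preserved under disjoint unions). Each one-world frame has |W|=1≤6, but the union has |W|=7.
So the class is not modally definable.

No — not modally definable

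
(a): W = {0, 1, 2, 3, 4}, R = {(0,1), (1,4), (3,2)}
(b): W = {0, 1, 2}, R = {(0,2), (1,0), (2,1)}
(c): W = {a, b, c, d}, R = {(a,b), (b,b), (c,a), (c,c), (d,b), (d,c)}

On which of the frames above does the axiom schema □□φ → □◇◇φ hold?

Frame correspondent (Sahlqvist): ∀x ∀z (xRz → ∃w (xR²w ∧ zR²w)) — i.e. a generalized confluence (Geach) condition.
(a): fails — 0R1 but no w with 0R²w and 1R²w.
(b): fails — 0R2 but no w with 0R²w and 2R²w.
(c): holds.
Valid on: (c).

(c)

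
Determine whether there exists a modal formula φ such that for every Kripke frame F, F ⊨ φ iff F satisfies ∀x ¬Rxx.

Not modally definable

Modal frame validity is preserved under surjective bounded morphisms.
The 5-cycle (worlds a,b,c,d,e with a→b→c→d→e→a) is irreflexive, and the map sending every world to a single reflexive point • is a surjective bounded morphism (forth: every edge maps to (•,•); back: every world has a successor). So any modal formula valid on the 5-cycle is also valid on the reflexive point, which is not irreflexive.
So no modal formula (or set of formulas) defines exactly the irreflexive frames.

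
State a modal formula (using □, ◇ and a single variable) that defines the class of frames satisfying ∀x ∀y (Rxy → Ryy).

This is shift-reflexivity; the standard corresponding axiom is T□: □(□s → s).

□(□s → s)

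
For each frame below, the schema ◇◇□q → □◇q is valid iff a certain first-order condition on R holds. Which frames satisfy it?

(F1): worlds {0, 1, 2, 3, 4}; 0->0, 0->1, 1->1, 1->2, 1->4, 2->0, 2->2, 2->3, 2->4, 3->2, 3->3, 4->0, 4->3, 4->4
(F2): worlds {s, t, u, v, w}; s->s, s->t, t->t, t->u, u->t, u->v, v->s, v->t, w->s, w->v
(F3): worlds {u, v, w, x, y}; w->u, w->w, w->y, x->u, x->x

Frame correspondent (Sahlqvist): ∀x ∀y ∀z ((xR²y ∧ xRz) → ∃w (yRw ∧ zRw)) — i.e. a generalized confluence (Geach) condition.
(F1): fails — 2R²0, 2R3 but no w with 0Rw and 3Rw.
(F2): holds.
(F3): fails — wR²u, wRu but no t with uRt and uRt.

(F2)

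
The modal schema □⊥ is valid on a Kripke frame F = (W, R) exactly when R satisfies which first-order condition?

emptiness of R: ∀x ∀y ¬Rxy

□⊥ is valid iff no world has any successor (otherwise □⊥ fails at any world with one).
Conversely, any frame satisfying ∀x ∀y ¬Rxy validates the schema.
So the correspondent is emptiness of R.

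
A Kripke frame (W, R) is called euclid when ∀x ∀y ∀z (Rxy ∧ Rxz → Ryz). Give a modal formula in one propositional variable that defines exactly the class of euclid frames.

The condition is the Euclidean property. The 5 schema ◇s → □◇s defines it.
Suppose ◇s→□◇s is valid. Take Rxy, Rxz and set V(s)={y}. Then ◇s at x, so □◇s at x, so ◇s at z, so some w with Rzw has s; w=y, i.e. Rzy. By symmetry of the argument, Ryz.

◇s → □◇s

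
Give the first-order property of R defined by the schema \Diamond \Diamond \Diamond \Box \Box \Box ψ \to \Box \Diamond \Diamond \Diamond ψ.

This is a Sahlqvist (Geach-type) schema ◇^3□^3ψ → □^1◇^3ψ.
Minimal-valuation argument: fix x; take any y with xR^3y and any z with xR^1z. Set V(ψ) to the set of worlds R-reachable from y in exactly 3 steps. Then □^3ψ holds at y, so the antecedent holds at x; validity forces ◇^3ψ at z, giving a w with zR^3w and yR^3w.
First-order correspondent: \forall x \forall y \forall z ((x R^3 y \wedge xRz) \to \exists w (y R^3 w \wedge z R^3 w)).

\forall x \forall y \forall z ((x R^3 y \wedge xRz) \to \exists w (y R^3 w \wedge z R^3 w))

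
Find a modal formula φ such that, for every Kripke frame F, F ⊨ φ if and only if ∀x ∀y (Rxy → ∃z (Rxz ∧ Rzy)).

This is density; the standard corresponding axiom is C4: □□s → □s.
Suppose □□s→□s is valid. Take Rxy and set V(s)={w : xR²w}. Then □□s at x, so □s at x, so s at y, i.e. ∃z(Rxz∧Rzy).

□□s → □s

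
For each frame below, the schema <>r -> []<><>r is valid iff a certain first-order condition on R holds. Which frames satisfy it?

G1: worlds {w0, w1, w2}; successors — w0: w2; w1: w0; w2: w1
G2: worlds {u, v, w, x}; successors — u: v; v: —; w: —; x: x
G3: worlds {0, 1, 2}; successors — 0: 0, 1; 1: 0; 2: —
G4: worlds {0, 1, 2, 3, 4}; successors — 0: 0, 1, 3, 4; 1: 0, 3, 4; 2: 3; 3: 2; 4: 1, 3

G3

The schema corresponds to a generalized confluence (Geach) condition: forall x forall y forall z ((xRy & xRz) -> exists w (y = w & z R^2 w)).
G1: fails — w0Rw2, w0Rw2 but no w with w2=w and w2R²w.
G2: fails — uRv, uRv but no t with v=t and vR²t.
G3: ✓.
G4: fails — 0R0, 0R3 but no w with 0=w and 3R²w.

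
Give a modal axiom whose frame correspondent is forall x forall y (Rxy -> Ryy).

This is shift-reflexivity; the standard corresponding axiom is T□: □(□p → p).
Suppose □(□p→p) is valid. Take Rxy and set V(p)={w : Ryw}. Then at y, □p holds; since □(□p→p) at x, □p→p at y, so p at y, i.e. Ryy.

□(□p → p)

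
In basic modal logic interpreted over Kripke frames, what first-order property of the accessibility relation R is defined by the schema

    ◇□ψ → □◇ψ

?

convergence

Suppose ◇□ψ→□◇ψ is valid. Take Rxy, Rxz and set V(ψ)={w : Ryw}. Then □ψ at y so ◇□ψ at x, so □◇ψ at x, so ◇ψ at z, giving w with Rzw and Ryw.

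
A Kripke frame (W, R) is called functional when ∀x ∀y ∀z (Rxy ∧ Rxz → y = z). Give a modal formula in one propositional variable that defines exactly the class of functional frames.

◇s → □s

The condition is partial functionality. The CD schema ◇s → □s defines it.
Suppose ◇s→□s is valid. Take Rxy, Rxz and set V(s)={y}. Then ◇s at x, so □s at x, so s at z, i.e. z=y.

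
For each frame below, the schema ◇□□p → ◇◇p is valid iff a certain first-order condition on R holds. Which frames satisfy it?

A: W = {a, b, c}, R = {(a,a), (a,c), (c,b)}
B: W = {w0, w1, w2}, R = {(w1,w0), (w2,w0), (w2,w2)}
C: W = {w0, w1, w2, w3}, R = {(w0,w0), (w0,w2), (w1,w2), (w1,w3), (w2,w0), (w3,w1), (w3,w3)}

This is the axiom for a generalized confluence (Geach) condition; its first-order frame correspondent is ∀x ∀y (xRy → ∃w (yR²w ∧ xR²w)).
A: fails — aRc but no w with cR²w and aR²w.
B: fails — w1Rw0 but no w with w0R²w and w1R²w.
C: satisfies the condition.

C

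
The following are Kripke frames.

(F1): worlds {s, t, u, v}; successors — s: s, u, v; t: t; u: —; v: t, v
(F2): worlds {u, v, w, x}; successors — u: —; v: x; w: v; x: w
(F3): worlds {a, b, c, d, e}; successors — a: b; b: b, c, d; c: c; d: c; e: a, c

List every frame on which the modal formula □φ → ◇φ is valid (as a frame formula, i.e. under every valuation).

(F3)

Frame correspondent (Sahlqvist): ∀x ∃y Rxy — i.e. seriality.
(F1): fails — world u has no successor.
(F2): fails — world u has no successor.
(F3): satisfies the condition.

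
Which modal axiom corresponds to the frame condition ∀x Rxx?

This is reflexivity; the standard corresponding axiom is T: □q → q.
Suppose □q→q is valid. At any x set V(q)={w : Rxw}. Then □q holds at x, so q holds at x, i.e. Rxx.

□q → q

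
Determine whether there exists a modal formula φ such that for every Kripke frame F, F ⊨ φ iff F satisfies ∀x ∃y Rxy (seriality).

Yes — defined by □p → ◇p

This is a Sahlqvist condition; the D axiom □p → ◇p defines it.
Suppose □p→◇p is valid. At any x set V(p)=W. Then □p at x, so ◇p at x, so x has a successor.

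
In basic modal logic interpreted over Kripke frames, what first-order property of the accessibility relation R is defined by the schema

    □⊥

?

This schema is the Ver axiom.
Its frame correspondent is emptiness of R — ∀x ∀y ¬Rxy.

Emptiness of R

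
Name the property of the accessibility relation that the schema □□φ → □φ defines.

Suppose □□φ→□φ is valid. Take Rxy and set V(φ)={w : xR²w}. Then □□φ at x, so □φ at x, so φ at y, i.e. ∃z(Rxz∧Rzy).
Conversely, any frame satisfying ∀x ∀y (Rxy → ∃z (Rxz ∧ Rzy)) validates the schema.
So the correspondent is density.

Density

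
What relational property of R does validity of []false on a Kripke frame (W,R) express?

This schema is the Ver axiom.
Its frame correspondent is emptiness of R — forall x forall y ~Rxy.

emptiness of R: forall x forall y ~Rxy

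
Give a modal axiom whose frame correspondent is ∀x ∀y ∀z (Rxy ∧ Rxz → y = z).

The condition is partial functionality. The CD schema ◇p → □p defines it.
Suppose ◇p→□p is valid. Take Rxy, Rxz and set V(p)={y}. Then ◇p at x, so □p at x, so p at z, i.e. z=y.

◇p → □p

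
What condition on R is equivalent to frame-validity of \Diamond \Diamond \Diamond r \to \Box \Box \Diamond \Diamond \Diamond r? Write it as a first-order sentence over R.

This is a Sahlqvist (Geach-type) schema ◇^3□^0r → □^2◇^3r.
Minimal-valuation argument: fix x; take any y with xR^3y and any z with xR^2z. Set V(r) to the set of worlds R-reachable from y in exactly 0 steps. Then □^0r holds at y, so the antecedent holds at x; validity forces ◇^3r at z, giving a w with zR^3w and yR^0w.
First-order correspondent: \forall x \forall y \forall z ((x R^3 y \wedge x R^2 z) \to \exists w (y = w \wedge z R^3 w)).

\forall x \forall y \forall z ((x R^3 y \wedge x R^2 z) \to \exists w (y = w \wedge z R^3 w))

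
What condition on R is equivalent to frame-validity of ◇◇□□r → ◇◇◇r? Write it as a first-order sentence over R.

This is a Sahlqvist (Geach-type) schema ◇^2□^2r → □^0◇^3r.
Minimal-valuation argument: fix x; take any y with xR^2y and any z with xR^0z. Set V(r) to the set of worlds R-reachable from y in exactly 2 steps. Then □^2r holds at y, so the antecedent holds at x; validity forces ◇^3r at z, giving a w with zR^3w and yR^2w.
First-order correspondent: ∀x ∀y (xR²y → ∃w (yR²w ∧ xR³w)).

∀x ∀y (xR²y → ∃w (yR²w ∧ xR³w))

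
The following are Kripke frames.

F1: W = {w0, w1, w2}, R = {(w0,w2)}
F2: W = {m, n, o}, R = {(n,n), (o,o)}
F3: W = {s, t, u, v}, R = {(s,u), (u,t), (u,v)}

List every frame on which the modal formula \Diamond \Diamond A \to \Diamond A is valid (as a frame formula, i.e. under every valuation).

F1, F2

The schema corresponds to transitivity: \forall x \forall y \forall z (Rxy \wedge Ryz \to Rxz).
F1: holds.
F2: holds.
F3: fails — Rsu and Ruv but not Rsv.
Valid on: F1, F2.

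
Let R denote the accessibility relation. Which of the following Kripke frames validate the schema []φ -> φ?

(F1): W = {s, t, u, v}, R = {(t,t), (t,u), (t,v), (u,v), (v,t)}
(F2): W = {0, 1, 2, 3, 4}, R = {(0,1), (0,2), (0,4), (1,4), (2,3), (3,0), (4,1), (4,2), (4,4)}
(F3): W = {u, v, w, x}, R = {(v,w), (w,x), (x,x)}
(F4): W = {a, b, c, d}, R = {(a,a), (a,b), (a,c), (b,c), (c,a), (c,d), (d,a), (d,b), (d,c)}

none

The schema corresponds to reflexivity: forall x Rxx.
(F1): fails — world s does not see itself.
(F2): fails — world 0 does not see itself.
(F3): fails — world u does not see itself.
(F4): fails — world b does not see itself.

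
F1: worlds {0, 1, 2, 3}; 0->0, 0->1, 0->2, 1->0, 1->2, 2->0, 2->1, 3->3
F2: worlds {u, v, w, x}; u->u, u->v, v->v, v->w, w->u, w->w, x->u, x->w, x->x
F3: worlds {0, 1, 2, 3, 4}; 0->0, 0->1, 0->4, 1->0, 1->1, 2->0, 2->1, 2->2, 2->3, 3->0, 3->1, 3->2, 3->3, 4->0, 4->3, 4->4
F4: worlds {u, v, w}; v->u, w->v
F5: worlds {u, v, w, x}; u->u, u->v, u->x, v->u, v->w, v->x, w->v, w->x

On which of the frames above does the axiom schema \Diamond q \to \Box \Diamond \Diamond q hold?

F1

This is the axiom for a generalized confluence (Geach) condition; its first-order frame correspondent is \forall x \forall y \forall z ((xRy \wedge xRz) \to \exists w (y = w \wedge z R^2 w)).
F1: ✓.
F2: fails — xRx, xRu but no t with x=t and uR²t.
F3: fails — 2R2, 2R0 but no w with 2=w and 0R²w.
F4: fails — vRu, vRu but no t with u=t and uR²t.
F5: fails — uRu, uRx but no t with u=t and xR²t.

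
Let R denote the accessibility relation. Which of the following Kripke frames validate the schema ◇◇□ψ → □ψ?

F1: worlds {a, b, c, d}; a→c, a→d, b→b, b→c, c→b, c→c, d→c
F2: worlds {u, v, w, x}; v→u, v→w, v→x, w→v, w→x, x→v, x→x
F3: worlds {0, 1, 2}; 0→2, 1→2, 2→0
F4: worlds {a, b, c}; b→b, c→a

F3, F4

The schema corresponds to a generalized confluence (Geach) condition: ∀x ∀y ∀z ((xR²y ∧ xRz) → ∃w (yRw ∧ z = w)).
F1: fails — aR²b, aRd but no w with bRw and d=w.
F2: fails — vR²x, vRu but no t with xRt and u=t.
F3: satisfies the condition.
F4: satisfies the condition.
Valid on: F3, F4.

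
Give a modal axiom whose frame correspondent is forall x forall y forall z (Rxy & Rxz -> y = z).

The condition is partial functionality. The CD schema ◇ψ → □ψ defines it.
Suppose ◇ψ→□ψ is valid. Take Rxy, Rxz and set V(ψ)={y}. Then ◇ψ at x, so □ψ at x, so ψ at z, i.e. z=y.

◇ψ → □ψ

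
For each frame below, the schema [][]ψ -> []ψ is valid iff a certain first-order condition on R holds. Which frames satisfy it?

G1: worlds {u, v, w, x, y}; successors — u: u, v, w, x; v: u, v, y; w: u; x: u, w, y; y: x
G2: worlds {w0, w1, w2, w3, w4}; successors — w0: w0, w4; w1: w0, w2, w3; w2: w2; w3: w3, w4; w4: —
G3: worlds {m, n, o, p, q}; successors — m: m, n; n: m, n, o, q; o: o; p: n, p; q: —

G2, G3

The schema corresponds to density: forall x forall y (Rxy -> exists z (Rxz & Rzy)).
G1: fails — Ryx but no z with Ryz and Rzx.
G2: condition met.
G3: condition met.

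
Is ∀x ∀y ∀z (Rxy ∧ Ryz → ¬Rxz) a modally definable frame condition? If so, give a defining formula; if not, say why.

No — not modally definable

Any modally definable frame class is closed under surjective bounded morphisms.
The 3-cycle (worlds s,t,u with s→t→u→s) is intransitive. Mapping every world to a single reflexive point • is a surjective bounded morphism; the reflexive point is not intransitive (R••∧R•• but R••).
Hence intransitivity is not modally definable.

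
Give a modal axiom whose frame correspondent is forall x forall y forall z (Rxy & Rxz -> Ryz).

This is the Euclidean property; the standard corresponding axiom is 5: ◇r → □◇r.
Suppose ◇r→□◇r is valid. Take Rxy, Rxz and set V(r)={y}. Then ◇r at x, so □◇r at x, so ◇r at z, so some w with Rzw has r; w=y, i.e. Rzy. By symmetry of the argument, Ryz.

◇r → □◇r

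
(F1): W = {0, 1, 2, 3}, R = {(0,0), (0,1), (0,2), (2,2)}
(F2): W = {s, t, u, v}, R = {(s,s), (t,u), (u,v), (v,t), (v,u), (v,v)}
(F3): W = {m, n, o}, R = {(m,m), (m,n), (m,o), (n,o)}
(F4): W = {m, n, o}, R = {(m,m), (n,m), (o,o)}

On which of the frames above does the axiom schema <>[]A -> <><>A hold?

Frame correspondent (Sahlqvist): forall x forall y (xRy -> exists w (yRw & x R^2 w)) — i.e. a generalized confluence (Geach) condition.
(F1): fails — 0R1 but no w with 1Rw and 0R²w.
(F2): ✓.
(F3): fails — mRo but no w with oRw and mR²w.
(F4): ✓.
Valid on: (F2), (F4).

(F2), (F4)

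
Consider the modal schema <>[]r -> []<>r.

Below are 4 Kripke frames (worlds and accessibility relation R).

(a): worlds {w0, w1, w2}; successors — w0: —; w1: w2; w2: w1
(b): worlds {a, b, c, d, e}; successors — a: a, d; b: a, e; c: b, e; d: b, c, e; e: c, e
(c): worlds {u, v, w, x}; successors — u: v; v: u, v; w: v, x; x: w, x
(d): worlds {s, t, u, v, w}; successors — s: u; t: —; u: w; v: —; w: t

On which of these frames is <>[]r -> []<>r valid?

Frame correspondent (Sahlqvist): forall x forall y forall z (Rxy & Rxz -> exists w (Ryw & Rzw)) — i.e. convergence.
(a): holds.
(b): fails — Raa and Rad but a and d have no common successor.
(c): fails — Rwx and Rwv but x and v have no common successor.
(d): fails — Rwt and Rwt but t and t have no common successor.

(a)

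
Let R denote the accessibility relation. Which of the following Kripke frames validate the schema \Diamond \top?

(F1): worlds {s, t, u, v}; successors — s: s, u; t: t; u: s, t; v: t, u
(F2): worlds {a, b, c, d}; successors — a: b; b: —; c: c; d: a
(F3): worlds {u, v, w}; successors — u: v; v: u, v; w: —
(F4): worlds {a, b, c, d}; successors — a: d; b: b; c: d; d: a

This is the axiom for seriality; its first-order frame correspondent is \forall x \exists y Rxy.
(F1): condition met.
(F2): fails — world b has no successor.
(F3): fails — world w has no successor.
(F4): condition met.
Valid on: (F1), (F4).

(F1), (F4)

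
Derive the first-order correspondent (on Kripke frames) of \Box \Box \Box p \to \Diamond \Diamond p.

\forall x \exists w (x R^3 w \wedge x R^2 w)

This is a Sahlqvist (Geach-type) schema ◇^0□^3p → □^0◇^2p.
First-order correspondent: \forall x \exists w (x R^3 w \wedge x R^2 w).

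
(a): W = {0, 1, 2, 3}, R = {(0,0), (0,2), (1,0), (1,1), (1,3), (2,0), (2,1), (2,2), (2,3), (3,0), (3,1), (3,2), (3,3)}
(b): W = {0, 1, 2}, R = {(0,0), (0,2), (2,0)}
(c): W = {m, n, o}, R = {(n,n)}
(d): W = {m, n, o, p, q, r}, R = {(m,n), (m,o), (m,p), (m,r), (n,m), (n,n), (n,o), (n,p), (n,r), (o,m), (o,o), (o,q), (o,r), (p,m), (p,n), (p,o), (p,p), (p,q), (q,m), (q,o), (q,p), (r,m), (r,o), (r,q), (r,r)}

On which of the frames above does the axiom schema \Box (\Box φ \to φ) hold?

This is the axiom for shift-reflexivity; its first-order frame correspondent is \forall x \forall y (Rxy \to Ryy).
(a): condition met.
(b): fails — R02 but not R22.
(c): condition met.
(d): fails — Rom but not Rmm.

(a), (c)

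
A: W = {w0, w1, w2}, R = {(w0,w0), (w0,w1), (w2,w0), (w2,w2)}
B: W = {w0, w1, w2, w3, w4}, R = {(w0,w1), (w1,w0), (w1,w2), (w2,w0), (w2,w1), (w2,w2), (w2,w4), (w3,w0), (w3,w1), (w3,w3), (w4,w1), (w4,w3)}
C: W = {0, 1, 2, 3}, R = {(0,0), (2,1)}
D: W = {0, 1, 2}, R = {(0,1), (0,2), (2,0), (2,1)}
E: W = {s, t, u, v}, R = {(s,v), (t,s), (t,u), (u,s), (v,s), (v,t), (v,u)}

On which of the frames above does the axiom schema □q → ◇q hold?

Frame correspondent (Sahlqvist): ∀x ∃y Rxy — i.e. seriality.
A: fails — world w1 has no successor.
B: ✓.
C: fails — world 1 has no successor.
D: fails — world 1 has no successor.
E: ✓.
Valid on: B, E.

B, E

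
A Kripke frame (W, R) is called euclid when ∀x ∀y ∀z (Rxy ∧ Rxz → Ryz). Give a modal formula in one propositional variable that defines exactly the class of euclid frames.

◇q → □◇q

A defining formula is ◇q → □◇q (the 5 axiom).
Suppose ◇q→□◇q is valid. Take Rxy, Rxz and set V(q)={y}. Then ◇q at x, so □◇q at x, so ◇q at z, so some w with Rzw has q; w=y, i.e. Rzy. By symmetry of the argument, Ryz.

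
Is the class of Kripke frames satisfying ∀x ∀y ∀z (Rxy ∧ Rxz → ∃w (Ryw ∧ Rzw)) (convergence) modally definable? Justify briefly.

Definable; ◇□r → □◇r defines it

The condition is convergence. A defining modal formula is ◇□r → □◇r.
Suppose ◇□r→□◇r is valid. Take Rxy, Rxz and set V(r)={w : Ryw}. Then □r at y so ◇□r at x, so □◇r at x, so ◇r at z, giving w with Rzw and Ryw.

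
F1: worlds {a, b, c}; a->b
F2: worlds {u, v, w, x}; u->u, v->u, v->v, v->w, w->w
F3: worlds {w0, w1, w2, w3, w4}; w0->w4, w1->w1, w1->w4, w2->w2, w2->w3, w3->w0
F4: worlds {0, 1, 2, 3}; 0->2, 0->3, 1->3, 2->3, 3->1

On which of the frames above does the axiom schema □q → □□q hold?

F1, F2

Frame correspondent (Sahlqvist): ∀x ∀y ∀z (Rxy ∧ Ryz → Rxz) — i.e. transitivity.
F1: holds.
F2: holds.
F3: fails — Rw3w0 and Rw0w4 but not Rw3w4.
F4: fails — R31 and R13 but not R33.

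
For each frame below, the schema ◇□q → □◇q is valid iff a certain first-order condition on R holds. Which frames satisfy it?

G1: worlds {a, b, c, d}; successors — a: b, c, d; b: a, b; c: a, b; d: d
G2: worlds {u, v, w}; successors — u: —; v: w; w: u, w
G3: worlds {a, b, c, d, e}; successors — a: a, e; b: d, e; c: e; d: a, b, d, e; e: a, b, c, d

G3

Frame correspondent (Sahlqvist): ∀x ∀y ∀z (Rxy ∧ Rxz → ∃w (Ryw ∧ Rzw)) — i.e. convergence.
G1: fails — Rab and Rad but b and d have no common successor.
G2: fails — Rww and Rwu but w and u have no common successor.
G3: ✓.
Valid on: G3.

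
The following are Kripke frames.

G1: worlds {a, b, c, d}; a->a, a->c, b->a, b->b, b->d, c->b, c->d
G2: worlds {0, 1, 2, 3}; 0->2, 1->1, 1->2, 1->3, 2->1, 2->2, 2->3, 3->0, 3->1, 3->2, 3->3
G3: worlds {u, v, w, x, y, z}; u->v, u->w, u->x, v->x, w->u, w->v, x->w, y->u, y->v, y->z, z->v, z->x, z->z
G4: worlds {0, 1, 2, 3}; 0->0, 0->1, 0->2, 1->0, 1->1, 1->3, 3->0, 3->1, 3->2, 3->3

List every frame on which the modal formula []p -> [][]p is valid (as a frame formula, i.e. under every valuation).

The schema corresponds to transitivity: forall x forall y forall z (Rxy & Ryz -> Rxz).
G1: fails — Rba and Rac but not Rbc.
G2: fails — R02 and R23 but not R03.
G3: fails — Rxw and Rwu but not Rxu.
G4: fails — R10 and R02 but not R12.

none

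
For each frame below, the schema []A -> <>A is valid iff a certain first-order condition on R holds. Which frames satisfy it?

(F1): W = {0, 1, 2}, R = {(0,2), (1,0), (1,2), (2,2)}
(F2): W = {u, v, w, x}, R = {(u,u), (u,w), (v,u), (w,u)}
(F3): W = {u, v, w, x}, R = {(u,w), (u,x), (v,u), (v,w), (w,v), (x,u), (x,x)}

This is the axiom for seriality; its first-order frame correspondent is forall x exists y Rxy.
(F1): ✓.
(F2): fails — world x has no successor.
(F3): ✓.
Valid on: (F1), (F3).

(F1), (F3)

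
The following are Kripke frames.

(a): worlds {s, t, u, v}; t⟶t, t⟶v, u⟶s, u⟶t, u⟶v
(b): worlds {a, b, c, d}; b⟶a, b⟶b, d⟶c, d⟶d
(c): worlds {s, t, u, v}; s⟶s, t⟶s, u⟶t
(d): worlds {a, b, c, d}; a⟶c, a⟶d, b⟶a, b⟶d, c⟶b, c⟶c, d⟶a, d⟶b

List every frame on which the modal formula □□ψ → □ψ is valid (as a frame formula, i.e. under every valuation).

(b)

This is the axiom for density; its first-order frame correspondent is ∀x ∀y (Rxy → ∃z (Rxz ∧ Rzy)).
(a): fails — Rus but no z with Ruz and Rzs.
(b): holds.
(c): fails — Rut but no z with Ruz and Rzt.
(d): fails — Rdb but no z with Rdz and Rzb.
Valid on: (b).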